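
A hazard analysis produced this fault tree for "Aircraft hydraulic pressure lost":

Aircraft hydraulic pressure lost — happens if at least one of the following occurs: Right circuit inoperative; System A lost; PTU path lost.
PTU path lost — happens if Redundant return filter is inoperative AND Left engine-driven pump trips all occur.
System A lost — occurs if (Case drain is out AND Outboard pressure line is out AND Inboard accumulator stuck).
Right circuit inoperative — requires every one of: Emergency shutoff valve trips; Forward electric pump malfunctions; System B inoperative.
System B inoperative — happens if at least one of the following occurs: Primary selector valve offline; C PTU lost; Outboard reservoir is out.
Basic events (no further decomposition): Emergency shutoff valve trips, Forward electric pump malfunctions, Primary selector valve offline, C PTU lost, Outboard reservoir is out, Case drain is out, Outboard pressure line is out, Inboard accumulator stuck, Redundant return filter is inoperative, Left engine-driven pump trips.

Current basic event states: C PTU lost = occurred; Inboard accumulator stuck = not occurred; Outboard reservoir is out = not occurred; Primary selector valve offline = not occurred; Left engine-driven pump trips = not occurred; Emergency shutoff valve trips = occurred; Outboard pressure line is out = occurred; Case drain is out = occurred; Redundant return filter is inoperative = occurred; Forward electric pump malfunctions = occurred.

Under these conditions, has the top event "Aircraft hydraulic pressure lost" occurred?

System B inoperative [OR]: Primary selector valve offline=not, C PTU lost=occurs, Outboard reservoir is out=not → at least one input occurs → occurs.
Right circuit inoperative [AND]: Emergency shutoff valve trips=occurs, Forward electric pump malfunctions=occurs, System B inoperative=occurs → all inputs occur → occurs.
System A lost [AND]: Case drain is out=occurs, Outboard pressure line is out=occurs, Inboard accumulator stuck=not → not all inputs occur → does not occur.
PTU path lost [AND]: Redundant return filter is inoperative=occurs, Left engine-driven pump trips=not → not all inputs occur → does not occur.
Aircraft hydraulic pressure lost [OR]: Right circuit inoperative=occurs, System A lost=not, PTU path lost=not → at least one input occurs → occurs.

Yes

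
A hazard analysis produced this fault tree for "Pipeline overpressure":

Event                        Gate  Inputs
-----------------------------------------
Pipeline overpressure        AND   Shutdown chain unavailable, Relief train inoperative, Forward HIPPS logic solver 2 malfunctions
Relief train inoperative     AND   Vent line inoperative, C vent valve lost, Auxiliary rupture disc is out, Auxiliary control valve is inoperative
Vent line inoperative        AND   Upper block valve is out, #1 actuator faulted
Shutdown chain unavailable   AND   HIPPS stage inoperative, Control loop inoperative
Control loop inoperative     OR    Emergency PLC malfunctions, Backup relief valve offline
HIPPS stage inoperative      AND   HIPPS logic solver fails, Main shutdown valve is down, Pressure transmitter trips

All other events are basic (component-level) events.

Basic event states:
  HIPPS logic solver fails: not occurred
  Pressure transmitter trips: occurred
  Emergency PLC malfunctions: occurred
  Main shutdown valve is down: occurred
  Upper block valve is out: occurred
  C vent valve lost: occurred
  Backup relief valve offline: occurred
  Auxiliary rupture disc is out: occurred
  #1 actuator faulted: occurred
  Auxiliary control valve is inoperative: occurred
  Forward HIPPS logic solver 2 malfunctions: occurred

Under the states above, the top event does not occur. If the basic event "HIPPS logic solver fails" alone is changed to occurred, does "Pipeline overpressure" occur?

Counterfactual: set "HIPPS logic solver fails" to occurred.
HIPPS stage inoperative [AND]: HIPPS logic solver fails=occurs, Main shutdown valve is down=occurs, Pressure transmitter trips=occurs → all inputs occur → occurs.
Control loop inoperative [OR]: Emergency PLC malfunctions=occurs, Backup relief valve offline=occurs → at least one input occurs → occurs.
Shutdown chain unavailable [AND]: HIPPS stage inoperative=occurs, Control loop inoperative=occurs → all inputs occur → occurs.
Vent line inoperative [AND]: Upper block valve is out=occurs, #1 actuator faulted=occurs → all inputs occur → occurs.
Relief train inoperative [AND]: Vent line inoperative=occurs, C vent valve lost=occurs, Auxiliary rupture disc is out=occurs, Auxiliary control valve is inoperative=occurs → all inputs occur → occurs.
Pipeline overpressure [AND]: Shutdown chain unavailable=occurs, Relief train inoperative=occurs, Forward HIPPS logic solver 2 malfunctions=occurs → all inputs occur → occurs.

Yes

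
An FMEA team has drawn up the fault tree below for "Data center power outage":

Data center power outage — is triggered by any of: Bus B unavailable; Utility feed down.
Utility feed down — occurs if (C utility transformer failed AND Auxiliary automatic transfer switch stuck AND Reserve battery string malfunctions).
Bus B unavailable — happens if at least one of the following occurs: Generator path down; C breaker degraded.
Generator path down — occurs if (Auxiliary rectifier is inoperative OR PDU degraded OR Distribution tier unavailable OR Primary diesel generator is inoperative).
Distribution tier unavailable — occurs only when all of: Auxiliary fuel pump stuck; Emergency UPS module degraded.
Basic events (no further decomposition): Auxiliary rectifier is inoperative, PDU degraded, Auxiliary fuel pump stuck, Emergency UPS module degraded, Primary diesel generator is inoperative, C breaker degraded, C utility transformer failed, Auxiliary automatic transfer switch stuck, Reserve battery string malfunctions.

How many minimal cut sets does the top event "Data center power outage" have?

6

Distribution tier unavailable [AND]: one cut set from each child combined → 1 × 1 = 1 cut set(s).
Generator path down [OR]: union of children's cut sets → 4 cut set(s).
Bus B unavailable [OR]: union of children's cut sets → 5 cut set(s).
Utility feed down [AND]: one cut set from each child combined → 1 × 1 × 1 = 1 cut set(s).
Data center power outage [OR]: union of children's cut sets → 6 cut set(s).
Minimal cut sets: {Auxiliary rectifier is inoperative}; {PDU degraded}; {Auxiliary fuel pump stuck, Emergency UPS module degraded}; {Primary diesel generator is inoperative}; {C breaker degraded}; {Auxiliary automatic transfer switch stuck, C utility transformer failed, Reserve battery string malfunctions}.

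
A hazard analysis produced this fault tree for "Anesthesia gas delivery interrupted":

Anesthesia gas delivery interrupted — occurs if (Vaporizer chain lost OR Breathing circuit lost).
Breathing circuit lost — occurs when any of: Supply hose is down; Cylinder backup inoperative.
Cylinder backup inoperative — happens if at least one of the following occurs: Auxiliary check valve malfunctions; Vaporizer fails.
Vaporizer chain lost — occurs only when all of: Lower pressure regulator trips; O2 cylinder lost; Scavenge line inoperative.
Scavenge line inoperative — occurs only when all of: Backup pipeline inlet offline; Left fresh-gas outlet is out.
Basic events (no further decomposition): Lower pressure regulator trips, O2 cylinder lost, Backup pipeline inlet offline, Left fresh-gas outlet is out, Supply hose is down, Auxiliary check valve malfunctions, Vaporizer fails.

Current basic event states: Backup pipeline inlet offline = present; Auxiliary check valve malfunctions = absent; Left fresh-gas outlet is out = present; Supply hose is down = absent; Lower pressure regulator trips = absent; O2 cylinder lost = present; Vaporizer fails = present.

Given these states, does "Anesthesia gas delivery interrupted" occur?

Yes

Scavenge line inoperative [AND]: Backup pipeline inlet offline=occurs, Left fresh-gas outlet is out=occurs → all inputs occur → occurs.
Vaporizer chain lost [AND]: Lower pressure regulator trips=not, O2 cylinder lost=occurs, Scavenge line inoperative=occurs → not all inputs occur → does not occur.
Cylinder backup inoperative [OR]: Auxiliary check valve malfunctions=not, Vaporizer fails=occurs → at least one input occurs → occurs.
Breathing circuit lost [OR]: Supply hose is down=not, Cylinder backup inoperative=occurs → at least one input occurs → occurs.
Anesthesia gas delivery interrupted [OR]: Vaporizer chain lost=not, Breathing circuit lost=occurs → at least one input occurs → occurs.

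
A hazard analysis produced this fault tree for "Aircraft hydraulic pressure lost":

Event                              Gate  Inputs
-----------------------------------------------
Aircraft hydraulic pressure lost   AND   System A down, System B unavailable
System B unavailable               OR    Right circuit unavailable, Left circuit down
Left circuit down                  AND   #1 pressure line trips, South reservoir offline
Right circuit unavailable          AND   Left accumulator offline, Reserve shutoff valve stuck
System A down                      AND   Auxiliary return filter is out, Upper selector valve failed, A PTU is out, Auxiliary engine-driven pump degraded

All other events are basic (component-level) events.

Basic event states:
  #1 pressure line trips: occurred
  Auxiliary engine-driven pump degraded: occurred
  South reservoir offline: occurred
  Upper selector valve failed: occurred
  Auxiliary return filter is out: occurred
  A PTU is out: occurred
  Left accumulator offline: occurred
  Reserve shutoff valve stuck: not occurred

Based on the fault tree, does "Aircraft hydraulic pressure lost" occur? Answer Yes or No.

Yes

System A down [AND]: Auxiliary return filter is out=occurs, Upper selector valve failed=occurs, A PTU is out=occurs, Auxiliary engine-driven pump degraded=occurs → all inputs occur → occurs.
Right circuit unavailable [AND]: Left accumulator offline=occurs, Reserve shutoff valve stuck=not → not all inputs occur → does not occur.
Left circuit down [AND]: #1 pressure line trips=occurs, South reservoir offline=occurs → all inputs occur → occurs.
System B unavailable [OR]: Right circuit unavailable=not, Left circuit down=occurs → at least one input occurs → occurs.
Aircraft hydraulic pressure lost [AND]: System A down=occurs, System B unavailable=occurs → all inputs occur → occurs.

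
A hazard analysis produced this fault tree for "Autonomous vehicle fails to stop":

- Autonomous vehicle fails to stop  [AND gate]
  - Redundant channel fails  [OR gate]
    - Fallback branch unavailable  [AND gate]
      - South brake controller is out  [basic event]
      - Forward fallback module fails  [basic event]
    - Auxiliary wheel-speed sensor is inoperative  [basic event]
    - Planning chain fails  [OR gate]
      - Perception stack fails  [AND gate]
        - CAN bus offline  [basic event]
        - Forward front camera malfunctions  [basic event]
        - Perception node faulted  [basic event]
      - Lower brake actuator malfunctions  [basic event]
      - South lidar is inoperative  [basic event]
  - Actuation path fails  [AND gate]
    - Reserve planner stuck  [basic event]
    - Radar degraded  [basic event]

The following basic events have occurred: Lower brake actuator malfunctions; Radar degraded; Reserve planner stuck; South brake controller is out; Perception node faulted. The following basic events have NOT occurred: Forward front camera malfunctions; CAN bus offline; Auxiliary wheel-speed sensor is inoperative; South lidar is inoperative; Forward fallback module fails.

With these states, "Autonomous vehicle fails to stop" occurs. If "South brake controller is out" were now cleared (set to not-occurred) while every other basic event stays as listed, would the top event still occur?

Counterfactual: set "South brake controller is out" to not occurred.
Fallback branch unavailable [AND]: South brake controller is out=not, Forward fallback module fails=not → not all inputs occur → does not occur.
Perception stack fails [AND]: CAN bus offline=not, Forward front camera malfunctions=not, Perception node faulted=occurs → not all inputs occur → does not occur.
Planning chain fails [OR]: Perception stack fails=not, Lower brake actuator malfunctions=occurs, South lidar is inoperative=not → at least one input occurs → occurs.
Redundant channel fails [OR]: Fallback branch unavailable=not, Auxiliary wheel-speed sensor is inoperative=not, Planning chain fails=occurs → at least one input occurs → occurs.
Actuation path fails [AND]: Reserve planner stuck=occurs, Radar degraded=occurs → all inputs occur → occurs.
Autonomous vehicle fails to stop [AND]: Redundant channel fails=occurs, Actuation path fails=occurs → all inputs occur → occurs.

Yes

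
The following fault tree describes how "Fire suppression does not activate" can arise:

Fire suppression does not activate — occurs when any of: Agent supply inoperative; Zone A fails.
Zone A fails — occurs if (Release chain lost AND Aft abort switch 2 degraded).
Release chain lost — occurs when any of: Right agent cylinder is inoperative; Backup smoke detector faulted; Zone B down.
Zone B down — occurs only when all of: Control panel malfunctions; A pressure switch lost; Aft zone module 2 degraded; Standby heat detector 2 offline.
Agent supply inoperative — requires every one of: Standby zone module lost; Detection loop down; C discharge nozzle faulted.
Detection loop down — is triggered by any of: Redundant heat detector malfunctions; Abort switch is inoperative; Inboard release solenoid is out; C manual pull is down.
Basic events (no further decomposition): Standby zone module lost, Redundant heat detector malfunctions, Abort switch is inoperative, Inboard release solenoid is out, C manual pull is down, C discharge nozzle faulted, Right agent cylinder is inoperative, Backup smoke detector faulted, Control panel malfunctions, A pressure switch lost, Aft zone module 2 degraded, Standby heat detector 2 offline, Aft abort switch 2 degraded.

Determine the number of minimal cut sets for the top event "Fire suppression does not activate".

7

Detection loop down [OR]: union of children's cut sets → 4 cut set(s).
Agent supply inoperative [AND]: one cut set from each child combined → 1 × 4 × 1 = 4 cut set(s).
Zone B down [AND]: one cut set from each child combined → 1 × 1 × 1 × 1 = 1 cut set(s).
Release chain lost [OR]: union of children's cut sets → 3 cut set(s).
Zone A fails [AND]: one cut set from each child combined → 3 × 1 = 3 cut set(s).
Fire suppression does not activate [OR]: union of children's cut sets → 7 cut set(s).
Minimal cut sets: {C discharge nozzle faulted, Redundant heat detector malfunctions, Standby zone module lost}; {Abort switch is inoperative, C discharge nozzle faulted, Standby zone module lost}; {C discharge nozzle faulted, Inboard release solenoid is out, Standby zone module lost}; {C discharge nozzle faulted, C manual pull is down, Standby zone module lost}; {Aft abort switch 2 degraded, Right agent cylinder is inoperative}; {Aft abort switch 2 degraded, Backup smoke detector faulted}; {A pressure switch lost, Aft abort switch 2 degraded, Aft zone module 2 degraded, Control panel malfunctions, Standby heat detector 2 offline}.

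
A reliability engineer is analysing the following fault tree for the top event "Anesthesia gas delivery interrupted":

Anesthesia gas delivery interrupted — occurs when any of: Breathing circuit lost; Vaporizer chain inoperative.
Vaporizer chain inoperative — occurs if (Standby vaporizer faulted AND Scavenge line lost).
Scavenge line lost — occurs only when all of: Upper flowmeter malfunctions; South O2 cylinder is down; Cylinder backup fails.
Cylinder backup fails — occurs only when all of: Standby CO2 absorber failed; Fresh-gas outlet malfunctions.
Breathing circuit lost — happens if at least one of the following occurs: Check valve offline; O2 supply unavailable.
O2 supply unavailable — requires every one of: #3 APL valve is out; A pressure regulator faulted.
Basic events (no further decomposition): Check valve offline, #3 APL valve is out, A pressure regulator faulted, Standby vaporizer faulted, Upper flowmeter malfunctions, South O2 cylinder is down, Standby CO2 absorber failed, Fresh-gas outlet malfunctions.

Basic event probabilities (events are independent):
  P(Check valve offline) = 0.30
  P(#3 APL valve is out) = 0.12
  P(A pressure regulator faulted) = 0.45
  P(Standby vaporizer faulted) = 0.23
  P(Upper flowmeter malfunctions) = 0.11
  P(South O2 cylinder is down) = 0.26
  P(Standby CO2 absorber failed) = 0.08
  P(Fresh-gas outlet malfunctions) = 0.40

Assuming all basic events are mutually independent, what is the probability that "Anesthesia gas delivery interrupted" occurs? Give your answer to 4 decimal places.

P(O2 supply unavailable) [AND] = 0.12 × 0.45 = 0.054000
P(Breathing circuit lost) [OR] = 1 − (1−0.30) × (1−0.054000) = 0.337800
P(Cylinder backup fails) [AND] = 0.08 × 0.40 = 0.032000
P(Scavenge line lost) [AND] = 0.11 × 0.26 × 0.032000 = 0.000915
P(Vaporizer chain inoperative) [AND] = 0.23 × 0.000915 = 0.000210
P(Anesthesia gas delivery interrupted) [OR] = 1 − (1−0.337800) × (1−0.000210) = 0.337939
Rounded to 4 decimal places: P(Anesthesia gas delivery interrupted) ≈ 0.3379.

0.3379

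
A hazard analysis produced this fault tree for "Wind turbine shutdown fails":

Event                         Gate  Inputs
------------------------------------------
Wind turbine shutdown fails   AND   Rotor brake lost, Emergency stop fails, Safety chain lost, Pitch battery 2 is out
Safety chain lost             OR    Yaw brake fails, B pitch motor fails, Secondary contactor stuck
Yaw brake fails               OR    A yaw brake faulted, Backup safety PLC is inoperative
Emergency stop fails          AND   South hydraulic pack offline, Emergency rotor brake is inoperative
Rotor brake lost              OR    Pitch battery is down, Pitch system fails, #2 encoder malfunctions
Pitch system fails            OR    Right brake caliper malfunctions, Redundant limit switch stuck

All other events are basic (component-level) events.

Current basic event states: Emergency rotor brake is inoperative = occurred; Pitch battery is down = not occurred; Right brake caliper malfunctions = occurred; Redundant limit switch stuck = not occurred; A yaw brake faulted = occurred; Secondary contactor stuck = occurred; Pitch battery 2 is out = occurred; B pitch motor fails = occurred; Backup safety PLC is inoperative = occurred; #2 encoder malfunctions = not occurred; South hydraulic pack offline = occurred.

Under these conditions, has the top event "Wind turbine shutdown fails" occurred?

Yes

Pitch system fails [OR]: Right brake caliper malfunctions=occurs, Redundant limit switch stuck=not → at least one input occurs → occurs.
Rotor brake lost [OR]: Pitch battery is down=not, Pitch system fails=occurs, #2 encoder malfunctions=not → at least one input occurs → occurs.
Emergency stop fails [AND]: South hydraulic pack offline=occurs, Emergency rotor brake is inoperative=occurs → all inputs occur → occurs.
Yaw brake fails [OR]: A yaw brake faulted=occurs, Backup safety PLC is inoperative=occurs → at least one input occurs → occurs.
Safety chain lost [OR]: Yaw brake fails=occurs, B pitch motor fails=occurs, Secondary contactor stuck=occurs → at least one input occurs → occurs.
Wind turbine shutdown fails [AND]: Rotor brake lost=occurs, Emergency stop fails=occurs, Safety chain lost=occurs, Pitch battery 2 is out=occurs → all inputs occur → occurs.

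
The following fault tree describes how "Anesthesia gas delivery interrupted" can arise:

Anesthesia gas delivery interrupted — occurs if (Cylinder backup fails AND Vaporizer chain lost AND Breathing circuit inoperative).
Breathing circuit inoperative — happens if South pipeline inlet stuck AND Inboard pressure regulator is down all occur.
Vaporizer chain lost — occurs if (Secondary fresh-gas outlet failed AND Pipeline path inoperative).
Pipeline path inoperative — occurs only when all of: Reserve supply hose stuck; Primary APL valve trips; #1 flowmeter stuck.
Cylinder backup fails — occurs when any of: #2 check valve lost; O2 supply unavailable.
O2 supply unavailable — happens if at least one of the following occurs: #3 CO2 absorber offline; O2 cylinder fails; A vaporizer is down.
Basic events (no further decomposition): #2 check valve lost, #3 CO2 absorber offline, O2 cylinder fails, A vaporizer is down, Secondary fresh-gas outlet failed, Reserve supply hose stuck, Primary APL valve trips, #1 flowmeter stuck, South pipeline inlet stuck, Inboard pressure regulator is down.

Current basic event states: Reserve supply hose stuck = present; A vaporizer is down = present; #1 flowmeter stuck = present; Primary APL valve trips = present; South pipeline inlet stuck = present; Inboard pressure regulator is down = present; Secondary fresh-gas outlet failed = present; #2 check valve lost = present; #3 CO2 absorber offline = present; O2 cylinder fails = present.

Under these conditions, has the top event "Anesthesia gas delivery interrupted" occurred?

O2 supply unavailable [OR]: #3 CO2 absorber offline=occurs, O2 cylinder fails=occurs, A vaporizer is down=occurs → at least one input occurs → occurs.
Cylinder backup fails [OR]: #2 check valve lost=occurs, O2 supply unavailable=occurs → at least one input occurs → occurs.
Pipeline path inoperative [AND]: Reserve supply hose stuck=occurs, Primary APL valve trips=occurs, #1 flowmeter stuck=occurs → all inputs occur → occurs.
Vaporizer chain lost [AND]: Secondary fresh-gas outlet failed=occurs, Pipeline path inoperative=occurs → all inputs occur → occurs.
Breathing circuit inoperative [AND]: South pipeline inlet stuck=occurs, Inboard pressure regulator is down=occurs → all inputs occur → occurs.
Anesthesia gas delivery interrupted [AND]: Cylinder backup fails=occurs, Vaporizer chain lost=occurs, Breathing circuit inoperative=occurs → all inputs occur → occurs.

Yes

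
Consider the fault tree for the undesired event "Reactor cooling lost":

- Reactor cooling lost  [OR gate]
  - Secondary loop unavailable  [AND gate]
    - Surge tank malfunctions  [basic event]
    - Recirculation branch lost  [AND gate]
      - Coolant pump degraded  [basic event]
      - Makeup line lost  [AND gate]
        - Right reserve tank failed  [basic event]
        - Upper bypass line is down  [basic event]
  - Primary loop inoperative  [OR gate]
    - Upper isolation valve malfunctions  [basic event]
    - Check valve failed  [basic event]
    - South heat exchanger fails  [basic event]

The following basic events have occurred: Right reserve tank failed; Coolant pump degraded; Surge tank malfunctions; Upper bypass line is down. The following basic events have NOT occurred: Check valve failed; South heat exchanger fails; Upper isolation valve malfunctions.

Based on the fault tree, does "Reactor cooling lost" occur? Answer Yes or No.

Makeup line lost [AND]: Right reserve tank failed=occurs, Upper bypass line is down=occurs → all inputs occur → occurs.
Recirculation branch lost [AND]: Coolant pump degraded=occurs, Makeup line lost=occurs → all inputs occur → occurs.
Secondary loop unavailable [AND]: Surge tank malfunctions=occurs, Recirculation branch lost=occurs → all inputs occur → occurs.
Primary loop inoperative [OR]: Upper isolation valve malfunctions=not, Check valve failed=not, South heat exchanger fails=not → no input occurs → does not occur.
Reactor cooling lost [OR]: Secondary loop unavailable=occurs, Primary loop inoperative=not → at least one input occurs → occurs.

Yes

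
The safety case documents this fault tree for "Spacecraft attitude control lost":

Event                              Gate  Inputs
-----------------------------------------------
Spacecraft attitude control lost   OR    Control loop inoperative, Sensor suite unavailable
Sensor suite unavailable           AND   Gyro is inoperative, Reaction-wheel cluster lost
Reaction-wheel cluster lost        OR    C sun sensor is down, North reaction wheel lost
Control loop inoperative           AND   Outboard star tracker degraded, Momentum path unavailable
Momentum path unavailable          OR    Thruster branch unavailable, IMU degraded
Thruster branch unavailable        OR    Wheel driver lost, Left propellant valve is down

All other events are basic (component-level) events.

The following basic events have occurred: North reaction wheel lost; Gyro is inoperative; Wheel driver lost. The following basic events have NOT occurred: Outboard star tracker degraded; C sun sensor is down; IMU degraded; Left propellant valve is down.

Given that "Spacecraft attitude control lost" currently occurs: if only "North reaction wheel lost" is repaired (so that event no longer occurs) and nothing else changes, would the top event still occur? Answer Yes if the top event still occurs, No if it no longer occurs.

Counterfactual: set "North reaction wheel lost" to not occurred.
Thruster branch unavailable [OR]: Wheel driver lost=occurs, Left propellant valve is down=not → at least one input occurs → occurs.
Momentum path unavailable [OR]: Thruster branch unavailable=occurs, IMU degraded=not → at least one input occurs → occurs.
Control loop inoperative [AND]: Outboard star tracker degraded=not, Momentum path unavailable=occurs → not all inputs occur → does not occur.
Reaction-wheel cluster lost [OR]: C sun sensor is down=not, North reaction wheel lost=not → no input occurs → does not occur.
Sensor suite unavailable [AND]: Gyro is inoperative=occurs, Reaction-wheel cluster lost=not → not all inputs occur → does not occur.
Spacecraft attitude control lost [OR]: Control loop inoperative=not, Sensor suite unavailable=not → no input occurs → does not occur.

No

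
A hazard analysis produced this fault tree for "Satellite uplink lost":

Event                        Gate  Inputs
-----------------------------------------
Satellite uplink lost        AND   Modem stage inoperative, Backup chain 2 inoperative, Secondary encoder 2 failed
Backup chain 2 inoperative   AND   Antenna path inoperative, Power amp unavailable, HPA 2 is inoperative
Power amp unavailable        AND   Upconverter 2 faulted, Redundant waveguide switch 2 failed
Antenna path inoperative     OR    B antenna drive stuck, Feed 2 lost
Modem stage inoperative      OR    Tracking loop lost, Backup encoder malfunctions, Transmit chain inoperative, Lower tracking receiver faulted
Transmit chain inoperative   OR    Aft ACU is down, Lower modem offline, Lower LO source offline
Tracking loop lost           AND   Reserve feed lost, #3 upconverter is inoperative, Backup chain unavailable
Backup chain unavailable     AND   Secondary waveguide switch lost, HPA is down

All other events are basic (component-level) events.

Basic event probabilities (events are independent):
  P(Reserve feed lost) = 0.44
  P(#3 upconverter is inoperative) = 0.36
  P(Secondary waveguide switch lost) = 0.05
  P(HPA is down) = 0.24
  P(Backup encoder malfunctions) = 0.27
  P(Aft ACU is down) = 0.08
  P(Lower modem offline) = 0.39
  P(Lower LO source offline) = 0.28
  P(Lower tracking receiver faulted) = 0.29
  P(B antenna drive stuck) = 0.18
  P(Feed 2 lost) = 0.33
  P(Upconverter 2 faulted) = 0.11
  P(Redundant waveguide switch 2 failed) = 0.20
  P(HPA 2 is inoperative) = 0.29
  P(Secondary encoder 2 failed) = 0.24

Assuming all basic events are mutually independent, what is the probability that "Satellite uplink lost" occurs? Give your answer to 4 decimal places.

P(Backup chain unavailable) [AND] = 0.05 × 0.24 = 0.012000
P(Tracking loop lost) [AND] = 0.44 × 0.36 × 0.012000 = 0.001901
P(Transmit chain inoperative) [OR] = 1 − (1−0.08) × (1−0.39) × (1−0.28) = 0.595936
P(Modem stage inoperative) [OR] = 1 − (1−0.001901) × (1−0.27) × (1−0.595936) × (1−0.29) = 0.790972
P(Antenna path inoperative) [OR] = 1 − (1−0.18) × (1−0.33) = 0.450600
P(Power amp unavailable) [AND] = 0.11 × 0.20 = 0.022000
P(Backup chain 2 inoperative) [AND] = 0.450600 × 0.022000 × 0.29 = 0.002875
P(Satellite uplink lost) [AND] = 0.790972 × 0.002875 × 0.24 = 0.000546
Rounded to 4 decimal places: P(Satellite uplink lost) ≈ 0.0005.

0.0005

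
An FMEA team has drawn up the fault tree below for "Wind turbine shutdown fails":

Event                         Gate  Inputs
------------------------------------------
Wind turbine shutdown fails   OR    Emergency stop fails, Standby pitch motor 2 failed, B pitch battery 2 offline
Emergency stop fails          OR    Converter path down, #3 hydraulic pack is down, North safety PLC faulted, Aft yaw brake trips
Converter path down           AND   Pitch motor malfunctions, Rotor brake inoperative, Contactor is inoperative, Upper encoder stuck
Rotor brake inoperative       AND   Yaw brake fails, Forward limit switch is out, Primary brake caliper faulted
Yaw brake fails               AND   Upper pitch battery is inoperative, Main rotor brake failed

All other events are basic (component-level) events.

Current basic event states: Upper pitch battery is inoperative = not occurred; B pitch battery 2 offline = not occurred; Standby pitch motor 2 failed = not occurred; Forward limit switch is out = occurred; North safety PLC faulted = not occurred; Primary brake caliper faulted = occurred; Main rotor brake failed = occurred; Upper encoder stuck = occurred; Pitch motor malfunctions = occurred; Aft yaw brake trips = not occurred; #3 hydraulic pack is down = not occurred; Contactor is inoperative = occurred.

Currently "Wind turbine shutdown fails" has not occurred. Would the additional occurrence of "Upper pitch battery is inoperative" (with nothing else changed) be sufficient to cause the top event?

Counterfactual: set "Upper pitch battery is inoperative" to occurred.
Yaw brake fails [AND]: Upper pitch battery is inoperative=occurs, Main rotor brake failed=occurs → all inputs occur → occurs.
Rotor brake inoperative [AND]: Yaw brake fails=occurs, Forward limit switch is out=occurs, Primary brake caliper faulted=occurs → all inputs occur → occurs.
Converter path down [AND]: Pitch motor malfunctions=occurs, Rotor brake inoperative=occurs, Contactor is inoperative=occurs, Upper encoder stuck=occurs → all inputs occur → occurs.
Emergency stop fails [OR]: Converter path down=occurs, #3 hydraulic pack is down=not, North safety PLC faulted=not, Aft yaw brake trips=not → at least one input occurs → occurs.
Wind turbine shutdown fails [OR]: Emergency stop fails=occurs, Standby pitch motor 2 failed=not, B pitch battery 2 offline=not → at least one input occurs → occurs.

Yes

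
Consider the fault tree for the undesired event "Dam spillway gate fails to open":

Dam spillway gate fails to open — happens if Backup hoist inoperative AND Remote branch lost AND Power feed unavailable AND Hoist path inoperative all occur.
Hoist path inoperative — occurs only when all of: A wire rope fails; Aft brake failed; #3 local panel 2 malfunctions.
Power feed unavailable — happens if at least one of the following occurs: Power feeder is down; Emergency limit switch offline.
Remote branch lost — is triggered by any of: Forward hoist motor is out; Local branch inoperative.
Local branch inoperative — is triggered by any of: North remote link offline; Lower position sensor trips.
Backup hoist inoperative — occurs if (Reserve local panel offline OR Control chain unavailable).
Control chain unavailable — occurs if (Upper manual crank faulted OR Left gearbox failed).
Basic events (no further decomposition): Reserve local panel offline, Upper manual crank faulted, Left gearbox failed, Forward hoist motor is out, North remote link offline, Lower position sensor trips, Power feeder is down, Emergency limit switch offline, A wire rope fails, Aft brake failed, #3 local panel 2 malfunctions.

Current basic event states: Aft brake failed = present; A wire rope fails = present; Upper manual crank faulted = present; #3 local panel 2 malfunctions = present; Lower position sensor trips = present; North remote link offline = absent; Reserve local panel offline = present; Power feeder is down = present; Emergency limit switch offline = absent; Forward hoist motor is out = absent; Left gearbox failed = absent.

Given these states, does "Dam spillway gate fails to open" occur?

Control chain unavailable [OR]: Upper manual crank faulted=occurs, Left gearbox failed=not → at least one input occurs → occurs.
Backup hoist inoperative [OR]: Reserve local panel offline=occurs, Control chain unavailable=occurs → at least one input occurs → occurs.
Local branch inoperative [OR]: North remote link offline=not, Lower position sensor trips=occurs → at least one input occurs → occurs.
Remote branch lost [OR]: Forward hoist motor is out=not, Local branch inoperative=occurs → at least one input occurs → occurs.
Power feed unavailable [OR]: Power feeder is down=occurs, Emergency limit switch offline=not → at least one input occurs → occurs.
Hoist path inoperative [AND]: A wire rope fails=occurs, Aft brake failed=occurs, #3 local panel 2 malfunctions=occurs → all inputs occur → occurs.
Dam spillway gate fails to open [AND]: Backup hoist inoperative=occurs, Remote branch lost=occurs, Power feed unavailable=occurs, Hoist path inoperative=occurs → all inputs occur → occurs.

Yes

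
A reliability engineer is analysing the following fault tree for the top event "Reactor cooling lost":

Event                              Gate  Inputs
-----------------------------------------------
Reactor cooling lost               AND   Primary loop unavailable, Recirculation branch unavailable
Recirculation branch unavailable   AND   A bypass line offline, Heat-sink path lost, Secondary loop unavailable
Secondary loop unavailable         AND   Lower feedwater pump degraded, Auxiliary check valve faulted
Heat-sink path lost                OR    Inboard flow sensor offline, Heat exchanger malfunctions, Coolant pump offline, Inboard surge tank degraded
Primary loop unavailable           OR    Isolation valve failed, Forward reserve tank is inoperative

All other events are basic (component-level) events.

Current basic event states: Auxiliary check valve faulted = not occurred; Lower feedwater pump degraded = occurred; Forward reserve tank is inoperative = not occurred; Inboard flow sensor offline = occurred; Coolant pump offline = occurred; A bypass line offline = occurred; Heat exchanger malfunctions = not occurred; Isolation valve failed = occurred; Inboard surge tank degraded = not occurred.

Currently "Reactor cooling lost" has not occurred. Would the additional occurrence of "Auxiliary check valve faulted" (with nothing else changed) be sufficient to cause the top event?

Yes

Counterfactual: set "Auxiliary check valve faulted" to occurred.
Primary loop unavailable [OR]: Isolation valve failed=occurs, Forward reserve tank is inoperative=not → at least one input occurs → occurs.
Heat-sink path lost [OR]: Inboard flow sensor offline=occurs, Heat exchanger malfunctions=not, Coolant pump offline=occurs, Inboard surge tank degraded=not → at least one input occurs → occurs.
Secondary loop unavailable [AND]: Lower feedwater pump degraded=occurs, Auxiliary check valve faulted=occurs → all inputs occur → occurs.
Recirculation branch unavailable [AND]: A bypass line offline=occurs, Heat-sink path lost=occurs, Secondary loop unavailable=occurs → all inputs occur → occurs.
Reactor cooling lost [AND]: Primary loop unavailable=occurs, Recirculation branch unavailable=occurs → all inputs occur → occurs.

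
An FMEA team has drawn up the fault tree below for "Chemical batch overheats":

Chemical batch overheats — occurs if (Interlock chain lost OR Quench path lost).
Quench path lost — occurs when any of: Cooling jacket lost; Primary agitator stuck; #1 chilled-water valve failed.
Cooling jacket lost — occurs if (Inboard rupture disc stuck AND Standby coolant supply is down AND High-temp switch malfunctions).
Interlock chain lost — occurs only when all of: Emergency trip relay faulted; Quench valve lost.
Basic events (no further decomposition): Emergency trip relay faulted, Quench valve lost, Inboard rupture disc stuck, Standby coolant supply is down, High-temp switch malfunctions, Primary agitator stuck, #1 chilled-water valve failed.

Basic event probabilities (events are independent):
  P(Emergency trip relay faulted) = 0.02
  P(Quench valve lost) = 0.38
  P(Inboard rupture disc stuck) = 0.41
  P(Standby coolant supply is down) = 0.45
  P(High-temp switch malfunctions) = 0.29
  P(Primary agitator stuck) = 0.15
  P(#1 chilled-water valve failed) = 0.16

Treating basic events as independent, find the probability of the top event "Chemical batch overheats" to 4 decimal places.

0.3293

P(Interlock chain lost) [AND] = 0.02 × 0.38 = 0.007600
P(Cooling jacket lost) [AND] = 0.41 × 0.45 × 0.29 = 0.053505
P(Quench path lost) [OR] = 1 − (1−0.053505) × (1−0.15) × (1−0.16) = 0.324203
P(Chemical batch overheats) [OR] = 1 − (1−0.007600) × (1−0.324203) = 0.329339
Rounded to 4 decimal places: P(Chemical batch overheats) ≈ 0.3293.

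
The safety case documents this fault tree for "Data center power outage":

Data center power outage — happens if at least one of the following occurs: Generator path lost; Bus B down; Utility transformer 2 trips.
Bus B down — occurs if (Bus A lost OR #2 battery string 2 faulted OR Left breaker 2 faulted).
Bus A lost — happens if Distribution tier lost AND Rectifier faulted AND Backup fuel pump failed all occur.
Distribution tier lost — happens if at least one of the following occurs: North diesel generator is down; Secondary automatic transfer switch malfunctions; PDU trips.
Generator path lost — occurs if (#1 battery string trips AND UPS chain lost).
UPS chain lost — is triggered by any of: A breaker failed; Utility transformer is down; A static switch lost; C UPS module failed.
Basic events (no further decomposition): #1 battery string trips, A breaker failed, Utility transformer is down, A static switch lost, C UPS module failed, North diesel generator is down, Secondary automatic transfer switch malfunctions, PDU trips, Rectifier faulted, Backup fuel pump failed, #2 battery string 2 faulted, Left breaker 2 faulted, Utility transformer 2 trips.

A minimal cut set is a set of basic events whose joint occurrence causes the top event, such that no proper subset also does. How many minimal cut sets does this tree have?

UPS chain lost [OR]: union of children's cut sets → 4 cut set(s).
Generator path lost [AND]: one cut set from each child combined → 1 × 4 = 4 cut set(s).
Distribution tier lost [OR]: union of children's cut sets → 3 cut set(s).
Bus A lost [AND]: one cut set from each child combined → 3 × 1 × 1 = 3 cut set(s).
Bus B down [OR]: union of children's cut sets → 5 cut set(s).
Data center power outage [OR]: union of children's cut sets → 10 cut set(s).
Minimal cut sets: {#1 battery string trips, A breaker failed}; {#1 battery string trips, Utility transformer is down}; {#1 battery string trips, A static switch lost}; {#1 battery string trips, C UPS module failed}; {Backup fuel pump failed, North diesel generator is down, Rectifier faulted}; {Backup fuel pump failed, Rectifier faulted, Secondary automatic transfer switch malfunctions}; {Backup fuel pump failed, PDU trips, Rectifier faulted}; {#2 battery string 2 faulted}; {Left breaker 2 faulted}; {Utility transformer 2 trips}.

10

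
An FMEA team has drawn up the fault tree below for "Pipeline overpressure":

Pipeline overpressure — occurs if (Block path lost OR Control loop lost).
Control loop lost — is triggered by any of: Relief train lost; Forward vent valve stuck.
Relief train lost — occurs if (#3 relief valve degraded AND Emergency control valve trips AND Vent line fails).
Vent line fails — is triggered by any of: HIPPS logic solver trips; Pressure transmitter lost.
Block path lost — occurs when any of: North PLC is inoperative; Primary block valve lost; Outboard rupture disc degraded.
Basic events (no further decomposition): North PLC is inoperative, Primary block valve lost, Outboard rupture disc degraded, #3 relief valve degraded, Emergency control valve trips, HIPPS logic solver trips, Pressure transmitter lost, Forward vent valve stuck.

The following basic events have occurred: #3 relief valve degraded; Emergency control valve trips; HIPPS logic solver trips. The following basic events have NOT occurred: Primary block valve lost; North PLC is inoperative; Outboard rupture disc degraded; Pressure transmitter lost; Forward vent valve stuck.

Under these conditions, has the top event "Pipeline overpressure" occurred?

Block path lost [OR]: North PLC is inoperative=not, Primary block valve lost=not, Outboard rupture disc degraded=not → no input occurs → does not occur.
Vent line fails [OR]: HIPPS logic solver trips=occurs, Pressure transmitter lost=not → at least one input occurs → occurs.
Relief train lost [AND]: #3 relief valve degraded=occurs, Emergency control valve trips=occurs, Vent line fails=occurs → all inputs occur → occurs.
Control loop lost [OR]: Relief train lost=occurs, Forward vent valve stuck=not → at least one input occurs → occurs.
Pipeline overpressure [OR]: Block path lost=not, Control loop lost=occurs → at least one input occurs → occurs.

Yes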